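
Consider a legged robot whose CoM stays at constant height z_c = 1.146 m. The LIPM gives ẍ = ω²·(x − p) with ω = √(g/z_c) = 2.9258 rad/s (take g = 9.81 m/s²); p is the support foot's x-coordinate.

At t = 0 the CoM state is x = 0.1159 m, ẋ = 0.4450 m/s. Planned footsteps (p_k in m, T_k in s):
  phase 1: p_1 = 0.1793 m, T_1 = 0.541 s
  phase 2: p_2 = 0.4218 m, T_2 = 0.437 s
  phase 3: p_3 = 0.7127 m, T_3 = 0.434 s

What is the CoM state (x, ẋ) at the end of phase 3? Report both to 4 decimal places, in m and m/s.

phase 1: p=0.1793, T=0.541, ωT=1.582858, cosh=2.537119, sinh=2.331731; start (x,ẋ)=(0.115900, 0.445000) → end (x,ẋ)=(0.373092, 0.696492)
phase 2: p=0.4218, T=0.437, ωT=1.278575, cosh=1.934975, sinh=1.656541; start (x,ẋ)=(0.373092, 0.696492) → end (x,ẋ)=(0.721893, 1.111619)
phase 3: p=0.7127, T=0.434, ωT=1.269797, cosh=1.920510, sinh=1.639621; start (x,ẋ)=(0.721893, 1.111619) → end (x,ẋ)=(1.353308, 2.178977)

x = 1.3533, ẋ = 2.1790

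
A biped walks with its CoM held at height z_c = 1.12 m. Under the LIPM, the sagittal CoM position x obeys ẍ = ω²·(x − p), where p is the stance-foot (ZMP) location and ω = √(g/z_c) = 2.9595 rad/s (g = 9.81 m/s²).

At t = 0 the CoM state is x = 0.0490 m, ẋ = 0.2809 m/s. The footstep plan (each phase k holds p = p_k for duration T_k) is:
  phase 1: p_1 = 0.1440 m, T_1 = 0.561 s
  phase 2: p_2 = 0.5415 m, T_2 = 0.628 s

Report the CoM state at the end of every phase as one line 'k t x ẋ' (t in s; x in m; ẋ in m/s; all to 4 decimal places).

phase 1: p=0.1440, T=0.561, ωT=1.660280, cosh=2.725433, sinh=2.535348; start (x,ẋ)=(0.049000, 0.280900) → end (x,ẋ)=(0.125726, 0.052755)
phase 2: p=0.5415, T=0.628, ωT=1.858566, cosh=3.285214, sinh=3.129318; start (x,ẋ)=(0.125726, 0.052755) → end (x,ẋ)=(-0.768626, -3.677266)

1 0.5610 0.1257 0.0528
2 1.1890 -0.7686 -3.6773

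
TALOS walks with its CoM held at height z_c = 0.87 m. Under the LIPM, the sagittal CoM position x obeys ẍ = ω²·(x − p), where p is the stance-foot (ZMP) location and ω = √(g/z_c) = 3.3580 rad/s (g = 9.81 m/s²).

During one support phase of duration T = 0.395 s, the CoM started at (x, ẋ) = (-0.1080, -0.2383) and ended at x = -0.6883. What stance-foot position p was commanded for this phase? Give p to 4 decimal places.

ωT = 3.3580·0.395 = 1.326410; cosh(ωT) = 2.016461, sinh(ωT) = 1.751033
x(T) = p + (x₀−p)·cosh(ωT) + (ẋ₀/ω)·sinh(ωT) ⇒ p·(1 − cosh) = x(T) − x₀·cosh − (ẋ₀/ω)·sinh
numerator   = -0.6883 − (-0.1080)·2.016461 − (-0.2383/3.3580)·1.751033 = -0.346260
denominator = 1 − 2.016461 = -1.016461
p = -0.346260 / -1.016461 = 0.3407

p = 0.3407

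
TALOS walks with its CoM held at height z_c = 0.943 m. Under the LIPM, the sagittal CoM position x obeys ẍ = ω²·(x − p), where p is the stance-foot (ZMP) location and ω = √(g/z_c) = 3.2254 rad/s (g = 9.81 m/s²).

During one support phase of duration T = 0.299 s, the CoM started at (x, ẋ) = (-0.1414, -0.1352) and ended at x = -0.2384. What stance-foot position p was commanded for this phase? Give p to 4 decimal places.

p = -0.0418

ωT = 3.2254·0.299 = 0.964395; cosh(ωT) = 1.502207, sinh(ωT) = 1.120993
x(T) = p + (x₀−p)·cosh(ωT) + (ẋ₀/ω)·sinh(ωT) ⇒ p·(1 − cosh) = x(T) − x₀·cosh − (ẋ₀/ω)·sinh
numerator   = -0.2384 − (-0.1414)·1.502207 − (-0.1352/3.2254)·1.120993 = 0.021001
denominator = 1 − 1.502207 = -0.502207
p = 0.021001 / -0.502207 = -0.0418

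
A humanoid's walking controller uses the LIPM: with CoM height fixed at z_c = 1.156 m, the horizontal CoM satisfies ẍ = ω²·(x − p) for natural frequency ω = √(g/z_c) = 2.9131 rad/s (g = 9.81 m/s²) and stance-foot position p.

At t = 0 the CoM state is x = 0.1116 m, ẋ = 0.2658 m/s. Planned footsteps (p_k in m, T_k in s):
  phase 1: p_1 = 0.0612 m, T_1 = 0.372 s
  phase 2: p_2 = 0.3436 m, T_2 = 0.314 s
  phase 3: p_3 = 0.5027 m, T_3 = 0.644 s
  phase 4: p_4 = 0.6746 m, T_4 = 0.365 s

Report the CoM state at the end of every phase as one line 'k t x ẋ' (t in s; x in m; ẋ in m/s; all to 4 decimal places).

phase 1: p=0.0612, T=0.372, ωT=1.083673, cosh=1.646933, sinh=1.308583; start (x,ẋ)=(0.111600, 0.265800) → end (x,ẋ)=(0.263604, 0.629881)
phase 2: p=0.3436, T=0.314, ωT=0.914713, cosh=1.448346, sinh=1.047714; start (x,ẋ)=(0.263604, 0.629881) → end (x,ẋ)=(0.454279, 0.668132)
phase 3: p=0.5027, T=0.644, ωT=1.876036, cosh=3.340388, sinh=3.187192; start (x,ẋ)=(0.454279, 0.668132) → end (x,ẋ)=(1.071952, 1.782253)
phase 4: p=0.6746, T=0.365, ωT=1.063281, cosh=1.620589, sinh=1.275269; start (x,ẋ)=(1.071952, 1.782253) → end (x,ẋ)=(2.098762, 4.364459)

1 0.3720 0.2636 0.6299
2 0.6860 0.4543 0.6681
3 1.3300 1.0720 1.7823
4 1.6950 2.0988 4.3645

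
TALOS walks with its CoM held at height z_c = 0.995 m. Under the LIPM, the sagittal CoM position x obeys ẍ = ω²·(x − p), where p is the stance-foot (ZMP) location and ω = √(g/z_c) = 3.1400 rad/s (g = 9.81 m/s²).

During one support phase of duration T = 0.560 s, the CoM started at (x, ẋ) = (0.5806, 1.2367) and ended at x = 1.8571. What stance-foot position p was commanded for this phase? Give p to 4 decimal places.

p = 0.4963

ωT = 3.1400·0.560 = 1.758400; cosh(ωT) = 2.987733, sinh(ωT) = 2.815412
x(T) = p + (x₀−p)·cosh(ωT) + (ẋ₀/ω)·sinh(ωT) ⇒ p·(1 − cosh) = x(T) − x₀·cosh − (ẋ₀/ω)·sinh
numerator   = 1.8571 − (0.5806)·2.987733 − (1.2367/3.1400)·2.815412 = -0.986438
denominator = 1 − 2.987733 = -1.987733
p = -0.986438 / -1.987733 = 0.4963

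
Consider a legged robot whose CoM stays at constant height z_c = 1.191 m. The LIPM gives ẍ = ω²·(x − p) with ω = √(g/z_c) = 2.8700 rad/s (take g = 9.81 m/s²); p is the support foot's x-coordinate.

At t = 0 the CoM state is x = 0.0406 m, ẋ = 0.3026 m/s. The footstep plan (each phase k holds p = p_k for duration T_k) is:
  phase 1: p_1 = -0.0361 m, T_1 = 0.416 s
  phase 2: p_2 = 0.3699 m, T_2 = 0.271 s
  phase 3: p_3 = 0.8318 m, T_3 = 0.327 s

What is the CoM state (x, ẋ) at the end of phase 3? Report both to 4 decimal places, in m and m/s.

x = 0.6564, ẋ = 0.2292

phase 1: p=-0.0361, T=0.416, ωT=1.193920, cosh=1.801511, sinh=1.498480; start (x,ẋ)=(0.040600, 0.302600) → end (x,ẋ)=(0.260069, 0.874996)
phase 2: p=0.3699, T=0.271, ωT=0.777770, cosh=1.318021, sinh=0.858592; start (x,ẋ)=(0.260069, 0.874996) → end (x,ẋ)=(0.486905, 0.882623)
phase 3: p=0.8318, T=0.327, ωT=0.938490, cosh=1.473668, sinh=1.082450; start (x,ẋ)=(0.486905, 0.882623) → end (x,ẋ)=(0.656430, 0.229232)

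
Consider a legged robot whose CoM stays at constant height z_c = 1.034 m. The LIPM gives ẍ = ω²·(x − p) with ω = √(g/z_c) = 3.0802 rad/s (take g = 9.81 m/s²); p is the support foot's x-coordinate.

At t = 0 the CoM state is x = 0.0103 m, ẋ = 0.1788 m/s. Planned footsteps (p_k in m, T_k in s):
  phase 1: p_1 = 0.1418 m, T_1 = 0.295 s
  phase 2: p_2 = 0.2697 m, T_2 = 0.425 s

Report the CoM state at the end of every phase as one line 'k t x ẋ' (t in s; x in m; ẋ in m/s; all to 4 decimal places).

phase 1: p=0.1418, T=0.295, ωT=0.908659, cosh=1.442029, sinh=1.038964; start (x,ẋ)=(0.010300, 0.178800) → end (x,ẋ)=(0.012483, -0.162994)
phase 2: p=0.2697, T=0.425, ωT=1.309085, cosh=1.986426, sinh=1.716359; start (x,ẋ)=(0.012483, -0.162994) → end (x,ẋ)=(-0.332066, -1.683610)

1 0.2950 0.0125 -0.1630
2 0.7200 -0.3321 -1.6836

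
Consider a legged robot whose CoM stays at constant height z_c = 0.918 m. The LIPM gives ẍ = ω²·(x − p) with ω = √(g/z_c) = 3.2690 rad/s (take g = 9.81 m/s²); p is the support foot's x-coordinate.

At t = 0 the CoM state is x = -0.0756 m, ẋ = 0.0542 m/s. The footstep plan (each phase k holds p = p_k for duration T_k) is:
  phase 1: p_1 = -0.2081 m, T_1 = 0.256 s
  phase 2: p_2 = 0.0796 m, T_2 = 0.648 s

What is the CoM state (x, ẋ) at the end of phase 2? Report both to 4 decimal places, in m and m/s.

x = 0.3005, ẋ = 0.8153

phase 1: p=-0.2081, T=0.256, ωT=0.836864, cosh=1.371090, sinh=0.938024; start (x,ẋ)=(-0.075600, 0.054200) → end (x,ẋ)=(-0.010878, 0.480611)
phase 2: p=0.0796, T=0.648, ωT=2.118312, cosh=4.218660, sinh=4.098426; start (x,ẋ)=(-0.010878, 0.480611) → end (x,ẋ)=(0.300458, 0.815332)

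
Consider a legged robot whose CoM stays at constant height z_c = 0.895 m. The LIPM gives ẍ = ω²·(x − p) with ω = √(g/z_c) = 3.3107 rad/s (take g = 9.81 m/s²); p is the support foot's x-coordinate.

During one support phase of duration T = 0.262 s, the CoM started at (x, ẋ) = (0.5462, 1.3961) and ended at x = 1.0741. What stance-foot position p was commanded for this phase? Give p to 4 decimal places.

ωT = 3.3107·0.262 = 0.867403; cosh(ωT) = 1.400381, sinh(ωT) = 0.980340
x(T) = p + (x₀−p)·cosh(ωT) + (ẋ₀/ω)·sinh(ωT) ⇒ p·(1 − cosh) = x(T) − x₀·cosh − (ẋ₀/ω)·sinh
numerator   = 1.0741 − (0.5462)·1.400381 − (1.3961/3.3107)·0.980340 = -0.104191
denominator = 1 − 1.400381 = -0.400381
p = -0.104191 / -0.400381 = 0.2602

p = 0.2602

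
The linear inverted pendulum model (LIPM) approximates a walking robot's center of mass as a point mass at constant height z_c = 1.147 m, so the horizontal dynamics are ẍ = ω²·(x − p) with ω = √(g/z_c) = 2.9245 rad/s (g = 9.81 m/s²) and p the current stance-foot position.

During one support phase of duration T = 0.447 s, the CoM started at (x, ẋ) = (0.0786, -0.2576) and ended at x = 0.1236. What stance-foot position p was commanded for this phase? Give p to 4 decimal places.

ωT = 2.9245·0.447 = 1.307252; cosh(ωT) = 1.983282, sinh(ωT) = 1.712719
x(T) = p + (x₀−p)·cosh(ωT) + (ẋ₀/ω)·sinh(ωT) ⇒ p·(1 − cosh) = x(T) − x₀·cosh − (ẋ₀/ω)·sinh
numerator   = 0.1236 − (0.0786)·1.983282 − (-0.2576/2.9245)·1.712719 = 0.118576
denominator = 1 − 1.983282 = -0.983282
p = 0.118576 / -0.983282 = -0.1206

p = -0.1206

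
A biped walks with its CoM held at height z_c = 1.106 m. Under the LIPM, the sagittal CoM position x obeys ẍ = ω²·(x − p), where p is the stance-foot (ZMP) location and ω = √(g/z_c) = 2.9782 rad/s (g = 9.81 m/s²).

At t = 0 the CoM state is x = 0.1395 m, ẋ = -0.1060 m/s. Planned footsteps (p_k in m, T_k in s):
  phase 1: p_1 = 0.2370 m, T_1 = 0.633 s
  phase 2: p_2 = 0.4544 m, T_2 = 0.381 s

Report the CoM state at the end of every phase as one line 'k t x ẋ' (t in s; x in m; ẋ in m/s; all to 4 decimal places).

phase 1: p=0.2370, T=0.633, ωT=1.885201, cosh=3.369737, sinh=3.217939; start (x,ẋ)=(0.139500, -0.106000) → end (x,ẋ)=(-0.206082, -1.291599)
phase 2: p=0.4544, T=0.381, ωT=1.134694, cosh=1.715871, sinh=1.394351; start (x,ẋ)=(-0.206082, -1.291599) → end (x,ẋ)=(-1.283611, -4.958974)

1 0.6330 -0.2061 -1.2916
2 1.0140 -1.2836 -4.9590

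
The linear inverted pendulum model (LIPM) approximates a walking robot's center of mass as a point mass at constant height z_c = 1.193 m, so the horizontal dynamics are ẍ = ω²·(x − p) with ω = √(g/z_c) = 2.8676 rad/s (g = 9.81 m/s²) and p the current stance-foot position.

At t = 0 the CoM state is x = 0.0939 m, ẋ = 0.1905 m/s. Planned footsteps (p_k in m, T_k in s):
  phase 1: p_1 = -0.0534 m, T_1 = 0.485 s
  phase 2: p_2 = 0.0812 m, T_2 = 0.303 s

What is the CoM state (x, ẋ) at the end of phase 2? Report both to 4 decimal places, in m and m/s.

phase 1: p=-0.0534, T=0.485, ωT=1.390786, cosh=2.133443, sinh=1.884564; start (x,ẋ)=(0.093900, 0.190500) → end (x,ẋ)=(0.386051, 1.202456)
phase 2: p=0.0812, T=0.303, ωT=0.868883, cosh=1.401833, sinh=0.982413; start (x,ẋ)=(0.386051, 1.202456) → end (x,ẋ)=(0.920501, 2.544459)

x = 0.9205, ẋ = 2.5445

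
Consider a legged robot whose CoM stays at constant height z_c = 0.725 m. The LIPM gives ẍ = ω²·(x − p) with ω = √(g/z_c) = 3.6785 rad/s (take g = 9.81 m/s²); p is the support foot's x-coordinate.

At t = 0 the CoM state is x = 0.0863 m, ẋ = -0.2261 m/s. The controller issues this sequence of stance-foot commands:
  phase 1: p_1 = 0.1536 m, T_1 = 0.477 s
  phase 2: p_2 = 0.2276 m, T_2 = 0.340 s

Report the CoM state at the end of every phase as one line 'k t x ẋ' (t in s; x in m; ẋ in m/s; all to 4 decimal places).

phase 1: p=0.1536, T=0.477, ωT=1.754644, cosh=2.977180, sinh=2.804212; start (x,ẋ)=(0.086300, -0.226100) → end (x,ẋ)=(-0.219126, -1.367360)
phase 2: p=0.2276, T=0.340, ωT=1.250690, cosh=1.889530, sinh=1.603222; start (x,ẋ)=(-0.219126, -1.367360) → end (x,ẋ)=(-1.212446, -5.218212)

1 0.4770 -0.2191 -1.3674
2 0.8170 -1.2124 -5.2182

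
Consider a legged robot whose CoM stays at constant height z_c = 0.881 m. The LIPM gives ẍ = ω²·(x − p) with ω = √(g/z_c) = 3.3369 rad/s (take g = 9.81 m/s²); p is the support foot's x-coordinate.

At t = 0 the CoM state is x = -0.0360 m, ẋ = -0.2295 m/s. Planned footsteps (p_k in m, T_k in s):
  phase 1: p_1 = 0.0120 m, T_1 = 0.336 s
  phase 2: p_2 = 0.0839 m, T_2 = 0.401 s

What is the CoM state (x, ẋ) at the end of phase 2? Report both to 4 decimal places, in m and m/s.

x = -0.7446, ẋ = -2.7077

phase 1: p=0.0120, T=0.336, ωT=1.121198, cosh=1.697209, sinh=1.371320; start (x,ẋ)=(-0.036000, -0.229500) → end (x,ẋ)=(-0.163781, -0.609155)
phase 2: p=0.0839, T=0.401, ωT=1.338097, cosh=2.037063, sinh=1.774719; start (x,ẋ)=(-0.163781, -0.609155) → end (x,ẋ)=(-0.744618, -2.707667)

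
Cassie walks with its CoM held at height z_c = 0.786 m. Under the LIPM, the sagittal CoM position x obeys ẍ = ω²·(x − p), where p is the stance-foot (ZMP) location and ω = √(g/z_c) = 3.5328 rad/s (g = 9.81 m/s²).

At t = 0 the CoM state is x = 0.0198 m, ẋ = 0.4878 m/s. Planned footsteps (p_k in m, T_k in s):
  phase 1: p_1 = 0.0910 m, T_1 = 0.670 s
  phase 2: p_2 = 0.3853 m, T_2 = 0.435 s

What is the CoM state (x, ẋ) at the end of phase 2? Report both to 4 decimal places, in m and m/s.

phase 1: p=0.0910, T=0.670, ωT=2.366976, cosh=5.379428, sinh=5.285664; start (x,ẋ)=(0.019800, 0.487800) → end (x,ẋ)=(0.437816, 1.294554)
phase 2: p=0.3853, T=0.435, ωT=1.536768, cosh=2.432307, sinh=2.217232; start (x,ẋ)=(0.437816, 1.294554) → end (x,ẋ)=(1.325513, 3.560109)

x = 1.3255, ẋ = 3.5601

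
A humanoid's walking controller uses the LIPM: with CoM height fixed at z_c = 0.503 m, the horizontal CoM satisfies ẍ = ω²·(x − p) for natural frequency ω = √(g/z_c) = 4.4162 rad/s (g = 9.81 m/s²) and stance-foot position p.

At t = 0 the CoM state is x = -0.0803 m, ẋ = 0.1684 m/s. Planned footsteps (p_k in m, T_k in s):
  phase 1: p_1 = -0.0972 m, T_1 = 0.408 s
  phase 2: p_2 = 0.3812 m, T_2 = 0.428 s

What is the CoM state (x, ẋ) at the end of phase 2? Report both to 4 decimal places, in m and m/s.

x = -0.1347, ẋ = -1.9570

phase 1: p=-0.0972, T=0.408, ωT=1.801810, cosh=3.112802, sinh=2.947802; start (x,ẋ)=(-0.080300, 0.168400) → end (x,ẋ)=(0.067813, 0.744202)
phase 2: p=0.3812, T=0.428, ωT=1.890134, cosh=3.385652, sinh=3.234601; start (x,ẋ)=(0.067813, 0.744202) → end (x,ẋ)=(-0.134737, -1.957015)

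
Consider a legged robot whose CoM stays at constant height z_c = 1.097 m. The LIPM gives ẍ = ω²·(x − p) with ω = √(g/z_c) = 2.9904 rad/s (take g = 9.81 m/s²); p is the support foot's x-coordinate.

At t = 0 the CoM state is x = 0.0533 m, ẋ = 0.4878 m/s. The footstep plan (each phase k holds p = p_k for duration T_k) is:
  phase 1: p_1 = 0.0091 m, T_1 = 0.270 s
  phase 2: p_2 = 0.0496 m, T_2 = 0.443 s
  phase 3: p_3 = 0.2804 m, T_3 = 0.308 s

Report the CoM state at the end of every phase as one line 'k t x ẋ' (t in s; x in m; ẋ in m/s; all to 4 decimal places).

1 0.2700 0.2150 0.7743
2 0.7130 0.8352 2.4236
3 1.0210 1.9442 5.2797

phase 1: p=0.0091, T=0.270, ωT=0.807408, cosh=1.344051, sinh=0.898038; start (x,ẋ)=(0.053300, 0.487800) → end (x,ẋ)=(0.214997, 0.774327)
phase 2: p=0.0496, T=0.443, ωT=1.324747, cosh=2.013552, sinh=1.747682; start (x,ẋ)=(0.214997, 0.774327) → end (x,ẋ)=(0.835176, 2.423556)
phase 3: p=0.2804, T=0.308, ωT=0.921043, cosh=1.455006, sinh=1.056903; start (x,ẋ)=(0.835176, 2.423556) → end (x,ẋ)=(1.944164, 5.279692)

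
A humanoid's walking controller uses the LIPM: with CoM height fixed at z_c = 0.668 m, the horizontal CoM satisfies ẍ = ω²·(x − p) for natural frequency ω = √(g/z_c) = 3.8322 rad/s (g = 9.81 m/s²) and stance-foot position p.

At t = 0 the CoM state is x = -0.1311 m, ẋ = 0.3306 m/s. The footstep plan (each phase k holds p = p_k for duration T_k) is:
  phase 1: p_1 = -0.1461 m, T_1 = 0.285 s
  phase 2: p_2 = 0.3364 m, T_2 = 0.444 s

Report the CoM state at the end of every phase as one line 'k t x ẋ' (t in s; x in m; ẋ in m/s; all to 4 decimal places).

phase 1: p=-0.1461, T=0.285, ωT=1.092177, cosh=1.658121, sinh=1.322635; start (x,ẋ)=(-0.131100, 0.330600) → end (x,ẋ)=(-0.007126, 0.624204)
phase 2: p=0.3364, T=0.444, ωT=1.701497, cosh=2.832279, sinh=2.649868; start (x,ẋ)=(-0.007126, 0.624204) → end (x,ẋ)=(-0.204940, -1.720525)

1 0.2850 -0.0071 0.6242
2 0.7290 -0.2049 -1.7205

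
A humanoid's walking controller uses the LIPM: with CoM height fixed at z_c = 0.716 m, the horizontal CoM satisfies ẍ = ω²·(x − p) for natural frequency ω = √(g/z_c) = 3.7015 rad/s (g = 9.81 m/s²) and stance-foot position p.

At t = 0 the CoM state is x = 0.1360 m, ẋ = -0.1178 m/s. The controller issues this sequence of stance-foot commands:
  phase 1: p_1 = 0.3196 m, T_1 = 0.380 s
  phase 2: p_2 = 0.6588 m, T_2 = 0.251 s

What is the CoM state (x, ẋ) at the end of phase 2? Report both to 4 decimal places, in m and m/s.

phase 1: p=0.3196, T=0.380, ωT=1.406570, cosh=2.163456, sinh=1.918474; start (x,ẋ)=(0.136000, -0.117800) → end (x,ẋ)=(-0.138666, -1.558641)
phase 2: p=0.6588, T=0.251, ωT=0.929076, cosh=1.463544, sinh=1.068626; start (x,ẋ)=(-0.138666, -1.558641) → end (x,ẋ)=(-0.958307, -5.435531)

x = -0.9583, ẋ = -5.4355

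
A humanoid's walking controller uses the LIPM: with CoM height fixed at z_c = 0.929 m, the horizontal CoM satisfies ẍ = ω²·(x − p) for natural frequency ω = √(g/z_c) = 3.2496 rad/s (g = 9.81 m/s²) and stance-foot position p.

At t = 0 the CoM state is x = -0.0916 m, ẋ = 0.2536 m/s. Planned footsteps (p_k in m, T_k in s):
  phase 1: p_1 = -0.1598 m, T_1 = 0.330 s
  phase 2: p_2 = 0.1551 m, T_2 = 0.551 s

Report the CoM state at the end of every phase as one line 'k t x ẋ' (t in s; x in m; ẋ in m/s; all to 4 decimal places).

phase 1: p=-0.1598, T=0.330, ωT=1.072368, cosh=1.632244, sinh=1.290047; start (x,ẋ)=(-0.091600, 0.253600) → end (x,ẋ)=(0.052195, 0.699841)
phase 2: p=0.1551, T=0.551, ωT=1.790530, cosh=3.079749, sinh=2.912877; start (x,ẋ)=(0.052195, 0.699841) → end (x,ẋ)=(0.465501, 1.181266)

1 0.3300 0.0522 0.6998
2 0.8810 0.4655 1.1813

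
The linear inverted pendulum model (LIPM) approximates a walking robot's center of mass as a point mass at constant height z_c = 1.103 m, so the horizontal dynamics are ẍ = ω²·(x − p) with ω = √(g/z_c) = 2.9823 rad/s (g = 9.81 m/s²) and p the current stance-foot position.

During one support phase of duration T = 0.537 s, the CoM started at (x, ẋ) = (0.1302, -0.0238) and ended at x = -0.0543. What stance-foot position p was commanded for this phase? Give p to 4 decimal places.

ωT = 2.9823·0.537 = 1.601495; cosh(ωT) = 2.581019, sinh(ωT) = 2.379424
x(T) = p + (x₀−p)·cosh(ωT) + (ẋ₀/ω)·sinh(ωT) ⇒ p·(1 − cosh) = x(T) − x₀·cosh − (ẋ₀/ω)·sinh
numerator   = -0.0543 − (0.1302)·2.581019 − (-0.0238/2.9823)·2.379424 = -0.371360
denominator = 1 − 2.581019 = -1.581019
p = -0.371360 / -1.581019 = 0.2349

p = 0.2349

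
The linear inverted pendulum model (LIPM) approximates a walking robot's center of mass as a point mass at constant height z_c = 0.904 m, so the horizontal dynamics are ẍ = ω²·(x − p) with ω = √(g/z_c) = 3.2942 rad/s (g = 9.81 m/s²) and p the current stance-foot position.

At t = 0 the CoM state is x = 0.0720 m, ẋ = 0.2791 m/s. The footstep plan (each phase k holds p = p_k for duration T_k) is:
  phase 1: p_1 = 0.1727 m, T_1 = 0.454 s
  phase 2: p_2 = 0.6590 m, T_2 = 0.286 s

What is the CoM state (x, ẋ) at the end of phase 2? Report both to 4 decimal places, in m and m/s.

phase 1: p=0.1727, T=0.454, ωT=1.495567, cosh=2.342993, sinh=2.118872; start (x,ẋ)=(0.072000, 0.279100) → end (x,ẋ)=(0.116281, -0.048955)
phase 2: p=0.6590, T=0.286, ωT=0.942141, cosh=1.477631, sinh=1.087838; start (x,ẋ)=(0.116281, -0.048955) → end (x,ẋ)=(-0.159104, -2.017201)

x = -0.1591, ẋ = -2.0172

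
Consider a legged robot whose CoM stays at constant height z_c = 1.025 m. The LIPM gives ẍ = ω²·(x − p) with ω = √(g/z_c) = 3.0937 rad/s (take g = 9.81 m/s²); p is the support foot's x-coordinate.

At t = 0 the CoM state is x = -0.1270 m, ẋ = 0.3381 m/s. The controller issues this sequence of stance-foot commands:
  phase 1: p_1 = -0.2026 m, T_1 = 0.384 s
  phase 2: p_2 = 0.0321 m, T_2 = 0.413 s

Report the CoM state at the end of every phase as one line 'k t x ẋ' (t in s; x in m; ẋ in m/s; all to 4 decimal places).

phase 1: p=-0.2026, T=0.384, ωT=1.187981, cosh=1.792643, sinh=1.487807; start (x,ẋ)=(-0.127000, 0.338100) → end (x,ẋ)=(0.095521, 0.954067)
phase 2: p=0.0321, T=0.413, ωT=1.277698, cosh=1.933524, sinh=1.654846; start (x,ẋ)=(0.095521, 0.954067) → end (x,ẋ)=(0.665065, 2.169402)

1 0.3840 0.0955 0.9541
2 0.7970 0.6651 2.1694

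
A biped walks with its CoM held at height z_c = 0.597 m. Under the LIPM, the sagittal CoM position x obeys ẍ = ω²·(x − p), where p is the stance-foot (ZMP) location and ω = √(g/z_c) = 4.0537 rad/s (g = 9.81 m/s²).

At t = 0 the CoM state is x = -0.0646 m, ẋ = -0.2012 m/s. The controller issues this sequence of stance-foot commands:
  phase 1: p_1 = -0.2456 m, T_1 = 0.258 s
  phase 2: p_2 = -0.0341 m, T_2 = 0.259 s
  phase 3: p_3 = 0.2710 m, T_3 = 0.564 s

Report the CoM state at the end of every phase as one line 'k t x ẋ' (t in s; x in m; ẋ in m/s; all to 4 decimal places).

1 0.2580 -0.0182 0.5935
2 0.5170 0.1750 1.0328
3 1.0810 1.0343 3.2386

phase 1: p=-0.2456, T=0.258, ωT=1.045855, cosh=1.598610, sinh=1.247219; start (x,ẋ)=(-0.064600, -0.201200) → end (x,ẋ)=(-0.018156, 0.593469)
phase 2: p=-0.0341, T=0.259, ωT=1.049908, cosh=1.603679, sinh=1.253710; start (x,ẋ)=(-0.018156, 0.593469) → end (x,ẋ)=(0.175015, 1.032766)
phase 3: p=0.2710, T=0.564, ωT=2.286287, cosh=4.969991, sinh=4.868347; start (x,ẋ)=(0.175015, 1.032766) → end (x,ẋ)=(1.034270, 3.238591)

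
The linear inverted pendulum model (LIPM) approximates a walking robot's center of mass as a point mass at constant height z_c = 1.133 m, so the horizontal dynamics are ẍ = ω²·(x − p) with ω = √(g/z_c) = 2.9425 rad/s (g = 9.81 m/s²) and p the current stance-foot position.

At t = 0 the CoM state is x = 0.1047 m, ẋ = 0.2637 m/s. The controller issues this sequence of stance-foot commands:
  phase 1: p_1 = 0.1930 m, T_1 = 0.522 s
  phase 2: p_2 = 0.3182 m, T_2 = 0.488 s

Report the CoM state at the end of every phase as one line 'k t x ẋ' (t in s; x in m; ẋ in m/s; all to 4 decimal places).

1 0.5220 0.1769 0.0653
2 1.0100 0.0485 -0.6792

phase 1: p=0.1930, T=0.522, ωT=1.535985, cosh=2.430572, sinh=2.215328; start (x,ẋ)=(0.104700, 0.263700) → end (x,ẋ)=(0.176913, 0.065349)
phase 2: p=0.3182, T=0.488, ωT=1.435940, cosh=2.220743, sinh=1.982851; start (x,ẋ)=(0.176913, 0.065349) → end (x,ẋ)=(0.048475, -0.679221)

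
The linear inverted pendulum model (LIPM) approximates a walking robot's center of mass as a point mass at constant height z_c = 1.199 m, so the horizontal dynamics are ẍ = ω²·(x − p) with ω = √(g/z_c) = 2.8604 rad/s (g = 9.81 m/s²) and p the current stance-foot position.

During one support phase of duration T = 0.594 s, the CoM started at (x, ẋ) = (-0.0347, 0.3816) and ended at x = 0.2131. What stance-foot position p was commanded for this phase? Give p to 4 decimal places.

ωT = 2.8604·0.594 = 1.699078; cosh(ωT) = 2.825876, sinh(ωT) = 2.643024
x(T) = p + (x₀−p)·cosh(ωT) + (ẋ₀/ω)·sinh(ωT) ⇒ p·(1 − cosh) = x(T) − x₀·cosh − (ẋ₀/ω)·sinh
numerator   = 0.2131 − (-0.0347)·2.825876 − (0.3816/2.8604)·2.643024 = -0.041442
denominator = 1 − 2.825876 = -1.825876
p = -0.041442 / -1.825876 = 0.0227

p = 0.0227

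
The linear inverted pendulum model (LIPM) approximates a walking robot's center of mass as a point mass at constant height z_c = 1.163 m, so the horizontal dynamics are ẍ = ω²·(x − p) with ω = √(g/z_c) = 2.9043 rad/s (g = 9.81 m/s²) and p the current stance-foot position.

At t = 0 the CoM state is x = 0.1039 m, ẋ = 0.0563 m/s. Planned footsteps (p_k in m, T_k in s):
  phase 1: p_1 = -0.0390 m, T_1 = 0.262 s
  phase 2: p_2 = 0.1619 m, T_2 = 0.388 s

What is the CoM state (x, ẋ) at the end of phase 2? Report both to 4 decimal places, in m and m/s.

phase 1: p=-0.0390, T=0.262, ωT=0.760927, cosh=1.303746, sinh=0.836513; start (x,ẋ)=(0.103900, 0.056300) → end (x,ẋ)=(0.163521, 0.420574)
phase 2: p=0.1619, T=0.388, ωT=1.126868, cosh=1.705012, sinh=1.380965; start (x,ẋ)=(0.163521, 0.420574) → end (x,ẋ)=(0.364643, 0.723586)

x = 0.3646, ẋ = 0.7236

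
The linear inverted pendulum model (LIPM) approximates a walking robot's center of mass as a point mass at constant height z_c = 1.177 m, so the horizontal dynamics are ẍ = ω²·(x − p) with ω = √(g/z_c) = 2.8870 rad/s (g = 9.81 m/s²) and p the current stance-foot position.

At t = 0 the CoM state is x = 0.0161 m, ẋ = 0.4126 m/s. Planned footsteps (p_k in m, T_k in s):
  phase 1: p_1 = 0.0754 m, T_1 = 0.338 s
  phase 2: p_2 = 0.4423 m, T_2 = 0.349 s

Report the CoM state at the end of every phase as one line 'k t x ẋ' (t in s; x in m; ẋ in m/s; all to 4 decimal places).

1 0.3380 0.1482 0.4303
2 0.6870 0.1628 -0.3399

phase 1: p=0.0754, T=0.338, ωT=0.975806, cosh=1.515097, sinh=1.138208; start (x,ẋ)=(0.016100, 0.412600) → end (x,ẋ)=(0.148224, 0.430269)
phase 2: p=0.4423, T=0.349, ωT=1.007563, cosh=1.552013, sinh=1.186905; start (x,ẋ)=(0.148224, 0.430269) → end (x,ẋ)=(0.162782, -0.339899)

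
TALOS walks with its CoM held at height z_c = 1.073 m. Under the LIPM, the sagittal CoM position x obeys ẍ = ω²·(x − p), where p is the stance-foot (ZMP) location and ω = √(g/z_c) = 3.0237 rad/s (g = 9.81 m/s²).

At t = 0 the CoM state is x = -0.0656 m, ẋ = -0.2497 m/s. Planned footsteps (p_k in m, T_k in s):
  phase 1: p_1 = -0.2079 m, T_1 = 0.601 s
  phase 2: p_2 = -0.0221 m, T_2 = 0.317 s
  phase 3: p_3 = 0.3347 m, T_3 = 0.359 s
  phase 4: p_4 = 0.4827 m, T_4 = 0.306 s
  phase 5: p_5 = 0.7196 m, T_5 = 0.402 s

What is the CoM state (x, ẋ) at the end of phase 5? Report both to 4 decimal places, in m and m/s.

phase 1: p=-0.2079, T=0.601, ωT=1.817244, cosh=3.158672, sinh=2.996199; start (x,ẋ)=(-0.065600, -0.249700) → end (x,ẋ)=(-0.005850, 0.500462)
phase 2: p=-0.0221, T=0.317, ωT=0.958513, cosh=1.495639, sinh=1.112176; start (x,ẋ)=(-0.005850, 0.500462) → end (x,ẋ)=(0.186284, 0.803157)
phase 3: p=0.3347, T=0.359, ωT=1.085508, cosh=1.649337, sinh=1.311607; start (x,ẋ)=(0.186284, 0.803157) → end (x,ẋ)=(0.438302, 0.736072)
phase 4: p=0.4827, T=0.306, ωT=0.925252, cosh=1.459468, sinh=1.063036; start (x,ẋ)=(0.438302, 0.736072) → end (x,ẋ)=(0.676682, 0.931564)
phase 5: p=0.7196, T=0.402, ωT=1.215527, cosh=1.834313, sinh=1.537759; start (x,ẋ)=(0.676682, 0.931564) → end (x,ẋ)=(1.114639, 1.509222)

x = 1.1146, ẋ = 1.5092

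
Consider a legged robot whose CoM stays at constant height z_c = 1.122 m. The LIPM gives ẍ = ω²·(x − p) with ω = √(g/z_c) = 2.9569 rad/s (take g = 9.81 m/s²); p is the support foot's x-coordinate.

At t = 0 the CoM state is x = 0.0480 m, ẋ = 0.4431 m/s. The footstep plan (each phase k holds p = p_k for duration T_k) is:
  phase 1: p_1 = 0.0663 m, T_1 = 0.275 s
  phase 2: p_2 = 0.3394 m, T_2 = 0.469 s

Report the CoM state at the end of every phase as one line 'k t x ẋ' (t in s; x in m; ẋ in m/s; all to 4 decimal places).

phase 1: p=0.0663, T=0.275, ωT=0.813148, cosh=1.349227, sinh=0.905767; start (x,ẋ)=(0.048000, 0.443100) → end (x,ẋ)=(0.177341, 0.548830)
phase 2: p=0.3394, T=0.469, ωT=1.386786, cosh=2.125922, sinh=1.876045; start (x,ẋ)=(0.177341, 0.548830) → end (x,ẋ)=(0.343088, 0.267784)

1 0.2750 0.1773 0.5488
2 0.7440 0.3431 0.2678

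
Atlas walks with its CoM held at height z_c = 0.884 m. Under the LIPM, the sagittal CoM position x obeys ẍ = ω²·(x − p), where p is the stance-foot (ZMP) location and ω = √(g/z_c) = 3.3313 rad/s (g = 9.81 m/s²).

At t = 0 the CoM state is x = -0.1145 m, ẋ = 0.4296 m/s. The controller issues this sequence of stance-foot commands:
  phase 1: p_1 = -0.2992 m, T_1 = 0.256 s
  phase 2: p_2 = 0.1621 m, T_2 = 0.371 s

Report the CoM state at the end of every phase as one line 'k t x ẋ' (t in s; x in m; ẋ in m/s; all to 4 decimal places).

phase 1: p=-0.2992, T=0.256, ωT=0.852813, cosh=1.386226, sinh=0.960011; start (x,ẋ)=(-0.114500, 0.429600) → end (x,ẋ)=(0.080638, 1.186209)
phase 2: p=0.1621, T=0.371, ωT=1.235912, cosh=1.866043, sinh=1.575474; start (x,ẋ)=(0.080638, 1.186209) → end (x,ẋ)=(0.571082, 1.785972)

1 0.2560 0.0806 1.1862
2 0.6270 0.5711 1.7860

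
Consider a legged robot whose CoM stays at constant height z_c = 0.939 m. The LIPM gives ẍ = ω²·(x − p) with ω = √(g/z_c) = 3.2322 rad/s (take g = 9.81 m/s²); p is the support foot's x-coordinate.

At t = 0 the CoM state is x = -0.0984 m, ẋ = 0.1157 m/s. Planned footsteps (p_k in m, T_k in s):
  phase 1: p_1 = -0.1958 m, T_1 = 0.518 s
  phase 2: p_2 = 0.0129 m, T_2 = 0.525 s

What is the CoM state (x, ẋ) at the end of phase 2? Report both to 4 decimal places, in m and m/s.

x = 1.3643, ẋ = 4.4846

phase 1: p=-0.1958, T=0.518, ωT=1.674280, cosh=2.761197, sinh=2.573754; start (x,ẋ)=(-0.098400, 0.115700) → end (x,ẋ)=(0.165271, 1.129730)
phase 2: p=0.0129, T=0.525, ωT=1.696905, cosh=2.820141, sinh=2.636891; start (x,ẋ)=(0.165271, 1.129730) → end (x,ẋ)=(1.364263, 4.484648)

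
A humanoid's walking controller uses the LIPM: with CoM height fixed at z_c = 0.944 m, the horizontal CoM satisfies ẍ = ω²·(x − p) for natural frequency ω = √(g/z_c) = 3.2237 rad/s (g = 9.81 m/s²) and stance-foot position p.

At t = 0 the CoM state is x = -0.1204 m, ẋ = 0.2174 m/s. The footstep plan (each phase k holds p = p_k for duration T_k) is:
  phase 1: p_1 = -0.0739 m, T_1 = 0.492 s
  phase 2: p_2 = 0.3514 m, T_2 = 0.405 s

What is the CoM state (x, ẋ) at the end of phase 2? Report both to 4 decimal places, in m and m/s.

x = -0.3054, ẋ = -1.7253

phase 1: p=-0.0739, T=0.492, ωT=1.586060, cosh=2.544599, sinh=2.339869; start (x,ẋ)=(-0.120400, 0.217400) → end (x,ẋ)=(-0.034428, 0.202445)
phase 2: p=0.3514, T=0.405, ωT=1.305599, cosh=1.980454, sinh=1.709443; start (x,ẋ)=(-0.034428, 0.202445) → end (x,ẋ)=(-0.305363, -1.725261)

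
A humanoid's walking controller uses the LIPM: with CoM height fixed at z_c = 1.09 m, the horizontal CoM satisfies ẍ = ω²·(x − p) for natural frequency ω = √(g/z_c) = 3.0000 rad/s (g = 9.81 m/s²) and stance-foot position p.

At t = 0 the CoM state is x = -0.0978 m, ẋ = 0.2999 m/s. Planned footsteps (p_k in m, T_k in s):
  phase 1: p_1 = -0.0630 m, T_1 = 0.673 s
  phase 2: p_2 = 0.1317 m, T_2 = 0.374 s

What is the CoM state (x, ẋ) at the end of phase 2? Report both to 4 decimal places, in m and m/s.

phase 1: p=-0.0630, T=0.673, ωT=2.019000, cosh=3.831789, sinh=3.699001; start (x,ẋ)=(-0.097800, 0.299900) → end (x,ẋ)=(0.173431, 0.762978)
phase 2: p=0.1317, T=0.374, ωT=1.122000, cosh=1.698309, sinh=1.372681; start (x,ẋ)=(0.173431, 0.762978) → end (x,ẋ)=(0.551680, 1.467620)

x = 0.5517, ẋ = 1.4676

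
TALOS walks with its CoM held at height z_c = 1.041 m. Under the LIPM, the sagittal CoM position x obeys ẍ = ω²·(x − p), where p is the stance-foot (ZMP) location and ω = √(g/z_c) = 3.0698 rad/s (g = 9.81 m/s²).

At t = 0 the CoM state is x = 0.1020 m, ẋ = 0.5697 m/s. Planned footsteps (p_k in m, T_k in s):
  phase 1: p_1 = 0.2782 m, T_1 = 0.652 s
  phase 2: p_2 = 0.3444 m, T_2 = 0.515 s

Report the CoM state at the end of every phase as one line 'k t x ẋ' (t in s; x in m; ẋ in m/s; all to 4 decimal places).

1 0.6520 0.2885 0.1816
2 1.1670 0.3404 0.0604

phase 1: p=0.2782, T=0.652, ωT=2.001510, cosh=3.767675, sinh=3.632544; start (x,ẋ)=(0.102000, 0.569700) → end (x,ẋ)=(0.288471, 0.181606)
phase 2: p=0.3444, T=0.515, ωT=1.580947, cosh=2.532668, sinh=2.326888; start (x,ẋ)=(0.288471, 0.181606) → end (x,ẋ)=(0.340406, 0.060441)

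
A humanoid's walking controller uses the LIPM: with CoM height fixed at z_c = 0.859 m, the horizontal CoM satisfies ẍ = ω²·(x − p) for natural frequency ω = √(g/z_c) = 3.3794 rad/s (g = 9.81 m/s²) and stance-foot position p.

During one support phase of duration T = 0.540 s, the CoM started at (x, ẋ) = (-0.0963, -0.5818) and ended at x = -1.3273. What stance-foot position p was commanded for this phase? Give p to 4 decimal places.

ωT = 3.3794·0.540 = 1.824876; cosh(ωT) = 3.181632, sinh(ωT) = 3.020394
x(T) = p + (x₀−p)·cosh(ωT) + (ẋ₀/ω)·sinh(ωT) ⇒ p·(1 − cosh) = x(T) − x₀·cosh − (ẋ₀/ω)·sinh
numerator   = -1.3273 − (-0.0963)·3.181632 − (-0.5818/3.3794)·3.020394 = -0.500916
denominator = 1 − 3.181632 = -2.181632
p = -0.500916 / -2.181632 = 0.2296

p = 0.2296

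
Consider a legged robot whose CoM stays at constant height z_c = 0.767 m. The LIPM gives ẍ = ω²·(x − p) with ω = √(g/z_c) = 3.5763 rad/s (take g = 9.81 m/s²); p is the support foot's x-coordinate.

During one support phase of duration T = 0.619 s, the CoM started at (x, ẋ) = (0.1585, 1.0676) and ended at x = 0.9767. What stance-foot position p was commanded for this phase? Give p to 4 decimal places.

p = 0.3049

ωT = 3.5763·0.619 = 2.213730; cosh(ωT) = 4.629536, sinh(ωT) = 4.520243
x(T) = p + (x₀−p)·cosh(ωT) + (ẋ₀/ω)·sinh(ωT) ⇒ p·(1 − cosh) = x(T) − x₀·cosh − (ẋ₀/ω)·sinh
numerator   = 0.9767 − (0.1585)·4.629536 − (1.0676/3.5763)·4.520243 = -1.106468
denominator = 1 − 4.629536 = -3.629536
p = -1.106468 / -3.629536 = 0.3049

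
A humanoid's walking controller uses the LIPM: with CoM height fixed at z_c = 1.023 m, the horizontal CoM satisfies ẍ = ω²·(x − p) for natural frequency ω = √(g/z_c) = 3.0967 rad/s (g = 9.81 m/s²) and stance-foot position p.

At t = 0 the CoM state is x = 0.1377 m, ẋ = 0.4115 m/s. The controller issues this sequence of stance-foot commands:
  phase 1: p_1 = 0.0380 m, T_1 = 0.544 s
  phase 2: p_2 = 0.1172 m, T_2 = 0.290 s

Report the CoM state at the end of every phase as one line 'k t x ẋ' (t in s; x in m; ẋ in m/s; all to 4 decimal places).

phase 1: p=0.0380, T=0.544, ωT=1.684605, cosh=2.787919, sinh=2.602401; start (x,ẋ)=(0.137700, 0.411500) → end (x,ẋ)=(0.661771, 1.950697)
phase 2: p=0.1172, T=0.290, ωT=0.898043, cosh=1.431080, sinh=1.023714; start (x,ẋ)=(0.661771, 1.950697) → end (x,ẋ)=(1.541391, 4.517969)

1 0.5440 0.6618 1.9507
2 0.8340 1.5414 4.5180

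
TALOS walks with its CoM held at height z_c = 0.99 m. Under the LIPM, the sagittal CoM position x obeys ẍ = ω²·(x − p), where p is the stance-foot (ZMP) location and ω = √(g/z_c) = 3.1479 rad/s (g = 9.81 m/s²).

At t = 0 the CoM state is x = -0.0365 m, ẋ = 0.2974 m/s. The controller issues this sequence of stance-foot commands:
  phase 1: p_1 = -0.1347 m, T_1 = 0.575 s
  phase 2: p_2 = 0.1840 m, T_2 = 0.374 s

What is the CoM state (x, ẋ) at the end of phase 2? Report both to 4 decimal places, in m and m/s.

x = 1.5285, ẋ = 4.5408

phase 1: p=-0.1347, T=0.575, ωT=1.810042, cosh=3.137177, sinh=2.973530; start (x,ẋ)=(-0.036500, 0.297400) → end (x,ẋ)=(0.454297, 1.852185)
phase 2: p=0.1840, T=0.374, ωT=1.177315, cosh=1.776876, sinh=1.468771; start (x,ẋ)=(0.454297, 1.852185) → end (x,ẋ)=(1.528491, 4.540834)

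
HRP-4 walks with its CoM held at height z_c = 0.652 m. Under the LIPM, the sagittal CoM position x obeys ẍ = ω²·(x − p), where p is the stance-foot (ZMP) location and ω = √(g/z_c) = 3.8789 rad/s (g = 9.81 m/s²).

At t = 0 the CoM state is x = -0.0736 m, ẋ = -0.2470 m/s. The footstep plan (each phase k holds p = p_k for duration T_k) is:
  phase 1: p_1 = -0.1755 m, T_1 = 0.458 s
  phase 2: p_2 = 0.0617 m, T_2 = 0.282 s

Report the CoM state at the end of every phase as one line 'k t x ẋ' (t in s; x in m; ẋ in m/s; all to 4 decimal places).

phase 1: p=-0.1755, T=0.458, ωT=1.776536, cosh=3.039288, sinh=2.870064; start (x,ẋ)=(-0.073600, -0.247000) → end (x,ẋ)=(-0.048556, 0.383717)
phase 2: p=0.0617, T=0.282, ωT=1.093850, cosh=1.660336, sinh=1.325411; start (x,ẋ)=(-0.048556, 0.383717) → end (x,ẋ)=(0.009753, 0.070258)

1 0.4580 -0.0486 0.3837
2 0.7400 0.0098 0.0703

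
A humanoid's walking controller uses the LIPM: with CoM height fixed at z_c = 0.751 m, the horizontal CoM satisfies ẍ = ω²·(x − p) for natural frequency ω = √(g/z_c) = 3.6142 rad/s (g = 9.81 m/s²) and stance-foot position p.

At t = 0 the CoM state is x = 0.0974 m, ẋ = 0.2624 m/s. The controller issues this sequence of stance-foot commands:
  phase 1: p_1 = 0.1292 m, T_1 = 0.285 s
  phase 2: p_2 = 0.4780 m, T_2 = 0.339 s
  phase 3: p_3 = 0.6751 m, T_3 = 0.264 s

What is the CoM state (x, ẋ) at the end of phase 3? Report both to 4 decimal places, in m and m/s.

phase 1: p=0.1292, T=0.285, ωT=1.030047, cosh=1.579094, sinh=1.222104; start (x,ẋ)=(0.097400, 0.262400) → end (x,ẋ)=(0.167713, 0.273896)
phase 2: p=0.4780, T=0.339, ωT=1.225214, cosh=1.849294, sinh=1.555600; start (x,ẋ)=(0.167713, 0.273896) → end (x,ẋ)=(0.022076, -1.237998)
phase 3: p=0.6751, T=0.264, ωT=0.954149, cosh=1.490800, sinh=1.105660; start (x,ẋ)=(0.022076, -1.237998) → end (x,ẋ)=(-0.677158, -4.455142)

x = -0.6772, ẋ = -4.4551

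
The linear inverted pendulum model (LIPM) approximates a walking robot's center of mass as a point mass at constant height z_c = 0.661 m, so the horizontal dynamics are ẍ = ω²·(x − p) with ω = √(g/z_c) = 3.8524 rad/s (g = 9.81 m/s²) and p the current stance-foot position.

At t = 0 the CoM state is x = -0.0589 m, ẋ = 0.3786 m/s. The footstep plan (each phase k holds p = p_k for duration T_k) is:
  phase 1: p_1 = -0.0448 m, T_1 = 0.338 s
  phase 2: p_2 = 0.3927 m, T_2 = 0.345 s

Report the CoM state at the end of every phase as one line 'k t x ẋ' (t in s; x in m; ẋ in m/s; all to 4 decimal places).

phase 1: p=-0.0448, T=0.338, ωT=1.302111, cosh=1.974504, sinh=1.702547; start (x,ẋ)=(-0.058900, 0.378600) → end (x,ẋ)=(0.094680, 0.655067)
phase 2: p=0.3927, T=0.345, ωT=1.329078, cosh=2.021140, sinh=1.756419; start (x,ẋ)=(0.094680, 0.655067) → end (x,ẋ)=(0.089023, -0.692551)

1 0.3380 0.0947 0.6551
2 0.6830 0.0890 -0.6926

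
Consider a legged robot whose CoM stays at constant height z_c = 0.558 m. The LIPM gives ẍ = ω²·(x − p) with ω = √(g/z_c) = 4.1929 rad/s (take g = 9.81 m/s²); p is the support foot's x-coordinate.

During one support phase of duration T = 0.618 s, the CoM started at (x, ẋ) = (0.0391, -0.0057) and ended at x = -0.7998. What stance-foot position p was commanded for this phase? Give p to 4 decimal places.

ωT = 4.1929·0.618 = 2.591212; cosh(ωT) = 6.710434, sinh(ωT) = 6.635505
x(T) = p + (x₀−p)·cosh(ωT) + (ẋ₀/ω)·sinh(ωT) ⇒ p·(1 − cosh) = x(T) − x₀·cosh − (ẋ₀/ω)·sinh
numerator   = -0.7998 − (0.0391)·6.710434 − (-0.0057/4.1929)·6.635505 = -1.053157
denominator = 1 − 6.710434 = -5.710434
p = -1.053157 / -5.710434 = 0.1844

p = 0.1844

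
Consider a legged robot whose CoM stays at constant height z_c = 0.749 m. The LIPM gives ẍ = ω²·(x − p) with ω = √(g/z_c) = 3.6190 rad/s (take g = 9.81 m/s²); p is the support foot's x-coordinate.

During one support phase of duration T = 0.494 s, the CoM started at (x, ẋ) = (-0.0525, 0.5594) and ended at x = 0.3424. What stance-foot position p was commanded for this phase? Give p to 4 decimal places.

p = -0.0264

ωT = 3.6190·0.494 = 1.787786; cosh(ωT) = 3.071768, sinh(ωT) = 2.904438
x(T) = p + (x₀−p)·cosh(ωT) + (ẋ₀/ω)·sinh(ωT) ⇒ p·(1 − cosh) = x(T) − x₀·cosh − (ẋ₀/ω)·sinh
numerator   = 0.3424 − (-0.0525)·3.071768 − (0.5594/3.6190)·2.904438 = 0.054720
denominator = 1 − 3.071768 = -2.071768
p = 0.054720 / -2.071768 = -0.0264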